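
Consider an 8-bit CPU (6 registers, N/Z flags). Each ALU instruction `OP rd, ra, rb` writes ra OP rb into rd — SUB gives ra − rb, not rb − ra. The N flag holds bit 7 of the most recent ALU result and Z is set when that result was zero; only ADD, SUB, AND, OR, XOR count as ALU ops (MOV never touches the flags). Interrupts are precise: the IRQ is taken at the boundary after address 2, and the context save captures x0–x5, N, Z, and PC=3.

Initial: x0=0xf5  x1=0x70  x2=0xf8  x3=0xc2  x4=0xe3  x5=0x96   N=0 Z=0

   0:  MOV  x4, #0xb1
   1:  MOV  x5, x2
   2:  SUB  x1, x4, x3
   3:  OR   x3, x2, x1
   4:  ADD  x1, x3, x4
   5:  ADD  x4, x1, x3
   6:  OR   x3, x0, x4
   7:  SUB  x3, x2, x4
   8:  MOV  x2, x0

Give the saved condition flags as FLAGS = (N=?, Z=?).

FLAGS = (N=1, Z=0)

after  0: x0=0xf5 x1=0x70 x2=0xf8 x3=0xc2 x4=0xb1 x5=0x96  N=0 Z=0
after  1: x0=0xf5 x1=0x70 x2=0xf8 x3=0xc2 x4=0xb1 x5=0xf8  N=0 Z=0
after  2: x0=0xf5 x1=0xef x2=0xf8 x3=0xc2 x4=0xb1 x5=0xf8  N=1 Z=0
-- IRQ taken; context saved, return-PC = 3 --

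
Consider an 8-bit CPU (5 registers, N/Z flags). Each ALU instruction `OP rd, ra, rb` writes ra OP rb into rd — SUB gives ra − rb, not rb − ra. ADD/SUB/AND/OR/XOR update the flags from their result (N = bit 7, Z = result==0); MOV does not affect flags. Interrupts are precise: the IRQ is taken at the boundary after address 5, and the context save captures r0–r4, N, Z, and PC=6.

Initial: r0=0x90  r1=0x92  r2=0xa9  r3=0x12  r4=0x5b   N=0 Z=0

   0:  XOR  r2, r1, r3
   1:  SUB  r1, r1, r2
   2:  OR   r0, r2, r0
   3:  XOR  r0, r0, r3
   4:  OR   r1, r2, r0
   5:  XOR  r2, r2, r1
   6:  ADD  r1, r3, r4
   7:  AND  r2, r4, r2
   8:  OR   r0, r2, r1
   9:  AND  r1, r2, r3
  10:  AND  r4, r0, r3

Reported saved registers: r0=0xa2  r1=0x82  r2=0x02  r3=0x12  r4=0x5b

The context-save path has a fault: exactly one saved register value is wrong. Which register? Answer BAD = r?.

BAD = r0

after  0: r0=0x90 r1=0x92 r2=0x80 r3=0x12 r4=0x5b  N=1 Z=0
after  1: r0=0x90 r1=0x12 r2=0x80 r3=0x12 r4=0x5b  N=0 Z=0
after  2: r0=0x90 r1=0x12 r2=0x80 r3=0x12 r4=0x5b  N=1 Z=0
after  3: r0=0x82 r1=0x12 r2=0x80 r3=0x12 r4=0x5b  N=1 Z=0
after  4: r0=0x82 r1=0x82 r2=0x80 r3=0x12 r4=0x5b  N=1 Z=0
after  5: r0=0x82 r1=0x82 r2=0x02 r3=0x12 r4=0x5b  N=0 Z=0
-- IRQ taken; context saved, return-PC = 6 --
mismatch: r0: reported 0xa2 vs actual 0x82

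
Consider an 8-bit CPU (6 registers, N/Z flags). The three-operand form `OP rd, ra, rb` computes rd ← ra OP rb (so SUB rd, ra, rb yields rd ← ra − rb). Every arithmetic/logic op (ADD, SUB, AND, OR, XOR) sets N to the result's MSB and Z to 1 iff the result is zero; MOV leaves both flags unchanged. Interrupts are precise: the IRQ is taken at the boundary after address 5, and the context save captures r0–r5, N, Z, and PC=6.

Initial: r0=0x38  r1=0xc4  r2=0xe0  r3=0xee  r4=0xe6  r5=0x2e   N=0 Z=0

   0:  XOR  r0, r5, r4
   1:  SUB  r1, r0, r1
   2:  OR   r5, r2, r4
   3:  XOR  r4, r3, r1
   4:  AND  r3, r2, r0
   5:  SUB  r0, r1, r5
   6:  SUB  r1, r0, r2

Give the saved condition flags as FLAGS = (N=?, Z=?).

FLAGS = (N=0, Z=0)

after  0: r0=0xc8 r1=0xc4 r2=0xe0 r3=0xee r4=0xe6 r5=0x2e  N=1 Z=0
after  1: r0=0xc8 r1=0x04 r2=0xe0 r3=0xee r4=0xe6 r5=0x2e  N=0 Z=0
after  2: r0=0xc8 r1=0x04 r2=0xe0 r3=0xee r4=0xe6 r5=0xe6  N=1 Z=0
after  3: r0=0xc8 r1=0x04 r2=0xe0 r3=0xee r4=0xea r5=0xe6  N=1 Z=0
after  4: r0=0xc8 r1=0x04 r2=0xe0 r3=0xc0 r4=0xea r5=0xe6  N=1 Z=0
after  5: r0=0x1e r1=0x04 r2=0xe0 r3=0xc0 r4=0xea r5=0xe6  N=0 Z=0
-- IRQ taken; context saved, return-PC = 6 --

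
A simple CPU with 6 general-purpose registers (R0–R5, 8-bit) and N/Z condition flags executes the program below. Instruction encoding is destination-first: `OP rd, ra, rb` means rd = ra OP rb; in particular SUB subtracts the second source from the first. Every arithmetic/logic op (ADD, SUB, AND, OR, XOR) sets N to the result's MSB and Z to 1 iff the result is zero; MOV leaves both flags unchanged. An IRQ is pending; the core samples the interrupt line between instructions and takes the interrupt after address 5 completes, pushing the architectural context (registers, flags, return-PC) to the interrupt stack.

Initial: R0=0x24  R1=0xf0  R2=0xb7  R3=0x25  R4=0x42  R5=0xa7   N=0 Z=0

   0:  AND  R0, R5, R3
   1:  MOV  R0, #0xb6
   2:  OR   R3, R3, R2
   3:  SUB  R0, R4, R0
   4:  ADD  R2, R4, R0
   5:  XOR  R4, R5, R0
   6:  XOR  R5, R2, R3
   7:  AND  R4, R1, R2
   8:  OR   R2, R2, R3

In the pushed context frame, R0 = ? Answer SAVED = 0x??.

after  0: R0=0x25 R1=0xf0 R2=0xb7 R3=0x25 R4=0x42 R5=0xa7  N=0 Z=0
after  1: R0=0xb6 R1=0xf0 R2=0xb7 R3=0x25 R4=0x42 R5=0xa7  N=0 Z=0
after  2: R0=0xb6 R1=0xf0 R2=0xb7 R3=0xb7 R4=0x42 R5=0xa7  N=1 Z=0
after  3: R0=0x8c R1=0xf0 R2=0xb7 R3=0xb7 R4=0x42 R5=0xa7  N=1 Z=0
after  4: R0=0x8c R1=0xf0 R2=0xce R3=0xb7 R4=0x42 R5=0xa7  N=1 Z=0
after  5: R0=0x8c R1=0xf0 R2=0xce R3=0xb7 R4=0x2b R5=0xa7  N=0 Z=0
-- IRQ taken; context saved, return-PC = 6 --

SAVED = 0x8c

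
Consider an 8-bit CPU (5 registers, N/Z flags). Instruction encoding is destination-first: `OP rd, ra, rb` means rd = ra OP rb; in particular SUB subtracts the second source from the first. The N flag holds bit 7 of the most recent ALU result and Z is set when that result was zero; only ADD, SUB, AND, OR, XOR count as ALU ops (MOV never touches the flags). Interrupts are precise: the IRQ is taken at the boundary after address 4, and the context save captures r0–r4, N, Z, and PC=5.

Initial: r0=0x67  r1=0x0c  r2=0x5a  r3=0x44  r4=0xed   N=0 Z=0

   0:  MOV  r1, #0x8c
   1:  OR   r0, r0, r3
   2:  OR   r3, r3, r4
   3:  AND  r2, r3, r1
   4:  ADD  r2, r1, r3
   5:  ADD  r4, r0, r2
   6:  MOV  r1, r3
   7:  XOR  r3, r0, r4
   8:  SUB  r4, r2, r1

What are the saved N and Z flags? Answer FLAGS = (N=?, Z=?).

after  0: r0=0x67 r1=0x8c r2=0x5a r3=0x44 r4=0xed  N=0 Z=0
after  1: r0=0x67 r1=0x8c r2=0x5a r3=0x44 r4=0xed  N=0 Z=0
after  2: r0=0x67 r1=0x8c r2=0x5a r3=0xed r4=0xed  N=1 Z=0
after  3: r0=0x67 r1=0x8c r2=0x8c r3=0xed r4=0xed  N=1 Z=0
after  4: r0=0x67 r1=0x8c r2=0x79 r3=0xed r4=0xed  N=0 Z=0
-- IRQ taken; context saved, return-PC = 5 --

FLAGS = (N=0, Z=0)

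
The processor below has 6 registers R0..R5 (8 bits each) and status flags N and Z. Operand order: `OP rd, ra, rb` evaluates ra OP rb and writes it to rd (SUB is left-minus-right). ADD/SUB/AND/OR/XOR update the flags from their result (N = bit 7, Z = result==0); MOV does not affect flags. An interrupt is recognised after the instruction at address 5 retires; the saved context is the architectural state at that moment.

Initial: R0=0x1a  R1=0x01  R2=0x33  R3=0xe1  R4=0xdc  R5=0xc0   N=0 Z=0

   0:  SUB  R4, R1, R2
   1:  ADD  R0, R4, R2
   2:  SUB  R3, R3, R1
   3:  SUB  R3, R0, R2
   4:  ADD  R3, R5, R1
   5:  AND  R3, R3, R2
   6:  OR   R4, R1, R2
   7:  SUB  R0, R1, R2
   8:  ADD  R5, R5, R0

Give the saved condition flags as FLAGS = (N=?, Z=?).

FLAGS = (N=0, Z=0)

after  0: R0=0x1a R1=0x01 R2=0x33 R3=0xe1 R4=0xce R5=0xc0  N=1 Z=0
after  1: R0=0x01 R1=0x01 R2=0x33 R3=0xe1 R4=0xce R5=0xc0  N=0 Z=0
after  2: R0=0x01 R1=0x01 R2=0x33 R3=0xe0 R4=0xce R5=0xc0  N=1 Z=0
after  3: R0=0x01 R1=0x01 R2=0x33 R3=0xce R4=0xce R5=0xc0  N=1 Z=0
after  4: R0=0x01 R1=0x01 R2=0x33 R3=0xc1 R4=0xce R5=0xc0  N=1 Z=0
after  5: R0=0x01 R1=0x01 R2=0x33 R3=0x01 R4=0xce R5=0xc0  N=0 Z=0
-- IRQ taken; context saved, return-PC = 6 --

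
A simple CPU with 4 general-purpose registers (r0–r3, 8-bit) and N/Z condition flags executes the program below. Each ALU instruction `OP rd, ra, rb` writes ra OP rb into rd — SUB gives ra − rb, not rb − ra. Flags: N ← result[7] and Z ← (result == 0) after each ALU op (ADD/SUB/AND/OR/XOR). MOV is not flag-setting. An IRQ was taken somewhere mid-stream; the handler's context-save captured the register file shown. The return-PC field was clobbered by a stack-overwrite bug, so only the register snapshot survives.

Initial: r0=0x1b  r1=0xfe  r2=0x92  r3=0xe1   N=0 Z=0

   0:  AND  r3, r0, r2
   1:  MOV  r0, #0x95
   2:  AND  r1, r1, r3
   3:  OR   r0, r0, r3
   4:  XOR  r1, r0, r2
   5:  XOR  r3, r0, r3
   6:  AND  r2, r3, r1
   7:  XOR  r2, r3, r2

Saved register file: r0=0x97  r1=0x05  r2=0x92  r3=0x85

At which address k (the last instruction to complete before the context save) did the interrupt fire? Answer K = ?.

after  0: r0=0x1b r1=0xfe r2=0x92 r3=0x12  N=0 Z=0
after  1: r0=0x95 r1=0xfe r2=0x92 r3=0x12  N=0 Z=0
after  2: r0=0x95 r1=0x12 r2=0x92 r3=0x12  N=0 Z=0
after  3: r0=0x97 r1=0x12 r2=0x92 r3=0x12  N=1 Z=0
after  4: r0=0x97 r1=0x05 r2=0x92 r3=0x12  N=0 Z=0
after  5: r0=0x97 r1=0x05 r2=0x92 r3=0x85  N=1 Z=0
-- IRQ taken; context saved, return-PC = 6 --

K = 5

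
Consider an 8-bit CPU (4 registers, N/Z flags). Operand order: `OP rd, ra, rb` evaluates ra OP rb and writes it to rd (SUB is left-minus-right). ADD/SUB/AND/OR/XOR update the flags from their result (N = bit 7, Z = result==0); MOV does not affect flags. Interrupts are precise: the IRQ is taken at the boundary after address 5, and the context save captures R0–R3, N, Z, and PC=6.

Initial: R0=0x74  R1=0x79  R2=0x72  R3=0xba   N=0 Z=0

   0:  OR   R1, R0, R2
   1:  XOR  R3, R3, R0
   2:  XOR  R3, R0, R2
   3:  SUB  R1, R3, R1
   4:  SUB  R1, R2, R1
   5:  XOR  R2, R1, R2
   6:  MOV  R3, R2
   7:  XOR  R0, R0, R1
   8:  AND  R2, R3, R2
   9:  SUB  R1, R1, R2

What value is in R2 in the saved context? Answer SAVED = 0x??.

SAVED = 0x90

after  0: R0=0x74 R1=0x76 R2=0x72 R3=0xba  N=0 Z=0
after  1: R0=0x74 R1=0x76 R2=0x72 R3=0xce  N=1 Z=0
after  2: R0=0x74 R1=0x76 R2=0x72 R3=0x06  N=0 Z=0
after  3: R0=0x74 R1=0x90 R2=0x72 R3=0x06  N=1 Z=0
after  4: R0=0x74 R1=0xe2 R2=0x72 R3=0x06  N=1 Z=0
after  5: R0=0x74 R1=0xe2 R2=0x90 R3=0x06  N=1 Z=0
-- IRQ taken; context saved, return-PC = 6 --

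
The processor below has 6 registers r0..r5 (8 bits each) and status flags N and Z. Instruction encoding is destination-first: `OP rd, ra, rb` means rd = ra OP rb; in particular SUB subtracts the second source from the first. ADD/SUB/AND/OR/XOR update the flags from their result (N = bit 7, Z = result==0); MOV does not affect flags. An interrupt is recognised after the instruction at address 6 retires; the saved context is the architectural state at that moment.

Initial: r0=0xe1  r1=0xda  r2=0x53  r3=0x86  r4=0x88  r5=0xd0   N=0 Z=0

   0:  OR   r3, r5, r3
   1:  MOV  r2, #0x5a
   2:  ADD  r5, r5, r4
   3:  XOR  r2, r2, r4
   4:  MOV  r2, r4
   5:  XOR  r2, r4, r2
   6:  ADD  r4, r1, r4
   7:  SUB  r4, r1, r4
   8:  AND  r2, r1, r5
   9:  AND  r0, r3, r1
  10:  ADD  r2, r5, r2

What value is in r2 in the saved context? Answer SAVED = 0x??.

after  0: r0=0xe1 r1=0xda r2=0x53 r3=0xd6 r4=0x88 r5=0xd0  N=1 Z=0
after  1: r0=0xe1 r1=0xda r2=0x5a r3=0xd6 r4=0x88 r5=0xd0  N=1 Z=0
after  2: r0=0xe1 r1=0xda r2=0x5a r3=0xd6 r4=0x88 r5=0x58  N=0 Z=0
after  3: r0=0xe1 r1=0xda r2=0xd2 r3=0xd6 r4=0x88 r5=0x58  N=1 Z=0
after  4: r0=0xe1 r1=0xda r2=0x88 r3=0xd6 r4=0x88 r5=0x58  N=1 Z=0
after  5: r0=0xe1 r1=0xda r2=0x00 r3=0xd6 r4=0x88 r5=0x58  N=0 Z=1
after  6: r0=0xe1 r1=0xda r2=0x00 r3=0xd6 r4=0x62 r5=0x58  N=0 Z=0
-- IRQ taken; context saved, return-PC = 7 --

SAVED = 0x00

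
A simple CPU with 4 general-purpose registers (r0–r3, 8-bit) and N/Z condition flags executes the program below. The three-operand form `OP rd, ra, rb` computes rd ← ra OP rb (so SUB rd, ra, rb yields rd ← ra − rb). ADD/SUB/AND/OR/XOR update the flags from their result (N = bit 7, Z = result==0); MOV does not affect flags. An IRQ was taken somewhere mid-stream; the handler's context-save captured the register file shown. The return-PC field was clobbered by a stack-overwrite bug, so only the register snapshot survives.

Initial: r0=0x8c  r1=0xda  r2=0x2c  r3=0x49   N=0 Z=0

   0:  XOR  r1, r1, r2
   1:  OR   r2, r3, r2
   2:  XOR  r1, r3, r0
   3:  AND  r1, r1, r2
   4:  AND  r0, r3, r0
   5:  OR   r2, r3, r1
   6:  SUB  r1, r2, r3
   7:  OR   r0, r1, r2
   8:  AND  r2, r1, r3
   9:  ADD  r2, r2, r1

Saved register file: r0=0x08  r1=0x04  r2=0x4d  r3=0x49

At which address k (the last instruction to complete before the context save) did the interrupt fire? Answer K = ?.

after  0: r0=0x8c r1=0xf6 r2=0x2c r3=0x49  N=1 Z=0
after  1: r0=0x8c r1=0xf6 r2=0x6d r3=0x49  N=0 Z=0
after  2: r0=0x8c r1=0xc5 r2=0x6d r3=0x49  N=1 Z=0
after  3: r0=0x8c r1=0x45 r2=0x6d r3=0x49  N=0 Z=0
after  4: r0=0x08 r1=0x45 r2=0x6d r3=0x49  N=0 Z=0
after  5: r0=0x08 r1=0x45 r2=0x4d r3=0x49  N=0 Z=0
after  6: r0=0x08 r1=0x04 r2=0x4d r3=0x49  N=0 Z=0
-- IRQ taken; context saved, return-PC = 7 --

K = 6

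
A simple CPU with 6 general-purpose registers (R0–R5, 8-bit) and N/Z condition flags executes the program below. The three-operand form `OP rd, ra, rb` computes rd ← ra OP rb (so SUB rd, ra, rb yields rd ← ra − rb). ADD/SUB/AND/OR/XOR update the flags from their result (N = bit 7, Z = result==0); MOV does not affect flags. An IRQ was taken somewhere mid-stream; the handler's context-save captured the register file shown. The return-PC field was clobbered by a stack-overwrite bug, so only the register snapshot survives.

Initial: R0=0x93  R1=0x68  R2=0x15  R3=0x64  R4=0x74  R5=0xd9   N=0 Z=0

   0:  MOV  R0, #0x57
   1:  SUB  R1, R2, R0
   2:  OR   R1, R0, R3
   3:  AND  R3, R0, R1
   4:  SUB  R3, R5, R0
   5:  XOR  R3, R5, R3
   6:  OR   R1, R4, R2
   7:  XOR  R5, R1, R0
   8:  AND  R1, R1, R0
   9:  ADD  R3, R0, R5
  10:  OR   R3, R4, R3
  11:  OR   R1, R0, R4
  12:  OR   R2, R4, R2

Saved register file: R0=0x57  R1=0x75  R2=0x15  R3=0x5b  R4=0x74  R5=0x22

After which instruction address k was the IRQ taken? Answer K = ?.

after  0: R0=0x57 R1=0x68 R2=0x15 R3=0x64 R4=0x74 R5=0xd9  N=0 Z=0
after  1: R0=0x57 R1=0xbe R2=0x15 R3=0x64 R4=0x74 R5=0xd9  N=1 Z=0
after  2: R0=0x57 R1=0x77 R2=0x15 R3=0x64 R4=0x74 R5=0xd9  N=0 Z=0
after  3: R0=0x57 R1=0x77 R2=0x15 R3=0x57 R4=0x74 R5=0xd9  N=0 Z=0
after  4: R0=0x57 R1=0x77 R2=0x15 R3=0x82 R4=0x74 R5=0xd9  N=1 Z=0
after  5: R0=0x57 R1=0x77 R2=0x15 R3=0x5b R4=0x74 R5=0xd9  N=0 Z=0
after  6: R0=0x57 R1=0x75 R2=0x15 R3=0x5b R4=0x74 R5=0xd9  N=0 Z=0
after  7: R0=0x57 R1=0x75 R2=0x15 R3=0x5b R4=0x74 R5=0x22  N=0 Z=0
-- IRQ taken; context saved, return-PC = 8 --

K = 7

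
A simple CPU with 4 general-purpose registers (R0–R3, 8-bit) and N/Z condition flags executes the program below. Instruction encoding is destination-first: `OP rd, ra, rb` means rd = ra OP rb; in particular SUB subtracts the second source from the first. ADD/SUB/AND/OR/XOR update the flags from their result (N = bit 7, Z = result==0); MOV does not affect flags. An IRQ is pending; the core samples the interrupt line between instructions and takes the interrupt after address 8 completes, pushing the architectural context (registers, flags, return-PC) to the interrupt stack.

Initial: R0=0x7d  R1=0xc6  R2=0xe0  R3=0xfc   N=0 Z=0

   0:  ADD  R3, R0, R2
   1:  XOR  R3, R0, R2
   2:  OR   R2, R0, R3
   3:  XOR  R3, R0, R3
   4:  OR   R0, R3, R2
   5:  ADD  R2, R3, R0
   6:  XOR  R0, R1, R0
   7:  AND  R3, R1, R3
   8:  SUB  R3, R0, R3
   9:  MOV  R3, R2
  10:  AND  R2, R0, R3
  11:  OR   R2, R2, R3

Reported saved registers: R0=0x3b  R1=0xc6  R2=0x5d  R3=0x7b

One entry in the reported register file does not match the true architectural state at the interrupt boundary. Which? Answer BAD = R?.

after  0: R0=0x7d R1=0xc6 R2=0xe0 R3=0x5d  N=0 Z=0
after  1: R0=0x7d R1=0xc6 R2=0xe0 R3=0x9d  N=1 Z=0
after  2: R0=0x7d R1=0xc6 R2=0xfd R3=0x9d  N=1 Z=0
after  3: R0=0x7d R1=0xc6 R2=0xfd R3=0xe0  N=1 Z=0
after  4: R0=0xfd R1=0xc6 R2=0xfd R3=0xe0  N=1 Z=0
after  5: R0=0xfd R1=0xc6 R2=0xdd R3=0xe0  N=1 Z=0
after  6: R0=0x3b R1=0xc6 R2=0xdd R3=0xe0  N=0 Z=0
after  7: R0=0x3b R1=0xc6 R2=0xdd R3=0xc0  N=1 Z=0
after  8: R0=0x3b R1=0xc6 R2=0xdd R3=0x7b  N=0 Z=0
-- IRQ taken; context saved, return-PC = 9 --
mismatch: R2: reported 0x5d vs actual 0xdd

BAD = R2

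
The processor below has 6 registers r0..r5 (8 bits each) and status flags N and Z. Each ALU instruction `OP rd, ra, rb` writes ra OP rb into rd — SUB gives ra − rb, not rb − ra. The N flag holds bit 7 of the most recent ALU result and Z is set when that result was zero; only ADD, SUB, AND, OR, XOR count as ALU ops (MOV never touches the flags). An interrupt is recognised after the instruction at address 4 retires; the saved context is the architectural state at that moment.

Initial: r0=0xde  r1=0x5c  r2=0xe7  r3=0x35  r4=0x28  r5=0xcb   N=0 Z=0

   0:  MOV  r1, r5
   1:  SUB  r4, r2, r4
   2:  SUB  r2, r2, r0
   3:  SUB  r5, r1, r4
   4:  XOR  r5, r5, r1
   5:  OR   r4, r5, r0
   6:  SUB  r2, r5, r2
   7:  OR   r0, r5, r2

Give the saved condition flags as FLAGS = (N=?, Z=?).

FLAGS = (N=1, Z=0)

after  0: r0=0xde r1=0xcb r2=0xe7 r3=0x35 r4=0x28 r5=0xcb  N=0 Z=0
after  1: r0=0xde r1=0xcb r2=0xe7 r3=0x35 r4=0xbf r5=0xcb  N=1 Z=0
after  2: r0=0xde r1=0xcb r2=0x09 r3=0x35 r4=0xbf r5=0xcb  N=0 Z=0
after  3: r0=0xde r1=0xcb r2=0x09 r3=0x35 r4=0xbf r5=0x0c  N=0 Z=0
after  4: r0=0xde r1=0xcb r2=0x09 r3=0x35 r4=0xbf r5=0xc7  N=1 Z=0
-- IRQ taken; context saved, return-PC = 5 --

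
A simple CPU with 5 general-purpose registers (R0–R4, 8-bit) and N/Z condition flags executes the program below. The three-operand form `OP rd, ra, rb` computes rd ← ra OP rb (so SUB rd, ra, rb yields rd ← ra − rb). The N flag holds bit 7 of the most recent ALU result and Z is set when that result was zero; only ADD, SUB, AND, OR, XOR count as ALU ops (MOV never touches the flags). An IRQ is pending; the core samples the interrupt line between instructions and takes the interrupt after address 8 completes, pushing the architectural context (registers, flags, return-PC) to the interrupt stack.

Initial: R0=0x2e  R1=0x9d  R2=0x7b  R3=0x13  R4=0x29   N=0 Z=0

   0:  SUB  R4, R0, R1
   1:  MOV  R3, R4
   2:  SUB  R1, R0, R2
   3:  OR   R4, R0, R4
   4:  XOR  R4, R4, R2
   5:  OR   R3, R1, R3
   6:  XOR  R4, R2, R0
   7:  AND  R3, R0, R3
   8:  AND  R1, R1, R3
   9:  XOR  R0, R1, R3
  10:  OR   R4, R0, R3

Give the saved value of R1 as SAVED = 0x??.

SAVED = 0x22

after  0: R0=0x2e R1=0x9d R2=0x7b R3=0x13 R4=0x91  N=1 Z=0
after  1: R0=0x2e R1=0x9d R2=0x7b R3=0x91 R4=0x91  N=1 Z=0
after  2: R0=0x2e R1=0xb3 R2=0x7b R3=0x91 R4=0x91  N=1 Z=0
after  3: R0=0x2e R1=0xb3 R2=0x7b R3=0x91 R4=0xbf  N=1 Z=0
after  4: R0=0x2e R1=0xb3 R2=0x7b R3=0x91 R4=0xc4  N=1 Z=0
after  5: R0=0x2e R1=0xb3 R2=0x7b R3=0xb3 R4=0xc4  N=1 Z=0
after  6: R0=0x2e R1=0xb3 R2=0x7b R3=0xb3 R4=0x55  N=0 Z=0
after  7: R0=0x2e R1=0xb3 R2=0x7b R3=0x22 R4=0x55  N=0 Z=0
after  8: R0=0x2e R1=0x22 R2=0x7b R3=0x22 R4=0x55  N=0 Z=0
-- IRQ taken; context saved, return-PC = 9 --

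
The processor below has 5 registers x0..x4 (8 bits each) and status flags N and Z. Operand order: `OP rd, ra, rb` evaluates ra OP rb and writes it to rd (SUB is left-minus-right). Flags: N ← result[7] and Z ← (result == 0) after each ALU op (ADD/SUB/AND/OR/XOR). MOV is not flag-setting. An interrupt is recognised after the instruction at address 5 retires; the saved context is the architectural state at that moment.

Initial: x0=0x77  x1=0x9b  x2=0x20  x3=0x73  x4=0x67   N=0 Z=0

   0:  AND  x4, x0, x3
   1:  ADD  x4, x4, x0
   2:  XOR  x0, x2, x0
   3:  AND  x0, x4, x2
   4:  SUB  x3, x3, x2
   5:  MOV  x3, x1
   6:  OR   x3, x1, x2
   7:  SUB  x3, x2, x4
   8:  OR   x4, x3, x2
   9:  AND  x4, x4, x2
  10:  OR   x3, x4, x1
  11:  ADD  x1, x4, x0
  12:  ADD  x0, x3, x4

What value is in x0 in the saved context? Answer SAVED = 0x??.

after  0: x0=0x77 x1=0x9b x2=0x20 x3=0x73 x4=0x73  N=0 Z=0
after  1: x0=0x77 x1=0x9b x2=0x20 x3=0x73 x4=0xea  N=1 Z=0
after  2: x0=0x57 x1=0x9b x2=0x20 x3=0x73 x4=0xea  N=0 Z=0
after  3: x0=0x20 x1=0x9b x2=0x20 x3=0x73 x4=0xea  N=0 Z=0
after  4: x0=0x20 x1=0x9b x2=0x20 x3=0x53 x4=0xea  N=0 Z=0
after  5: x0=0x20 x1=0x9b x2=0x20 x3=0x9b x4=0xea  N=0 Z=0
-- IRQ taken; context saved, return-PC = 6 --

SAVED = 0x20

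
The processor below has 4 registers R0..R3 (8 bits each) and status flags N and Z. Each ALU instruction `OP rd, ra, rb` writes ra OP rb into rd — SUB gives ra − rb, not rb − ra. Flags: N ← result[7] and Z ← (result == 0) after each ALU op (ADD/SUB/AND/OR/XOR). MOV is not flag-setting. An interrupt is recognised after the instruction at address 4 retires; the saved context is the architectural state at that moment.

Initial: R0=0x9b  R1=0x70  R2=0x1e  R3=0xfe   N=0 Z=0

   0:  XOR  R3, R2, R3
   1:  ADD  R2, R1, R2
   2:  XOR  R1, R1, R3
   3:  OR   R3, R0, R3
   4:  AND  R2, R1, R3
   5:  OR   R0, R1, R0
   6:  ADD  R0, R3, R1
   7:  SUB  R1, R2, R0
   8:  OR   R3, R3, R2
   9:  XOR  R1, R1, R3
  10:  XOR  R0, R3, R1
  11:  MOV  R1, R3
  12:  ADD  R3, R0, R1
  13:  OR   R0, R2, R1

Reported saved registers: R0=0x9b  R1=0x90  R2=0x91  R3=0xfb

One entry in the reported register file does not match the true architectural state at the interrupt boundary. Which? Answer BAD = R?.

after  0: R0=0x9b R1=0x70 R2=0x1e R3=0xe0  N=1 Z=0
after  1: R0=0x9b R1=0x70 R2=0x8e R3=0xe0  N=1 Z=0
after  2: R0=0x9b R1=0x90 R2=0x8e R3=0xe0  N=1 Z=0
after  3: R0=0x9b R1=0x90 R2=0x8e R3=0xfb  N=1 Z=0
after  4: R0=0x9b R1=0x90 R2=0x90 R3=0xfb  N=1 Z=0
-- IRQ taken; context saved, return-PC = 5 --
mismatch: R2: reported 0x91 vs actual 0x90

BAD = R2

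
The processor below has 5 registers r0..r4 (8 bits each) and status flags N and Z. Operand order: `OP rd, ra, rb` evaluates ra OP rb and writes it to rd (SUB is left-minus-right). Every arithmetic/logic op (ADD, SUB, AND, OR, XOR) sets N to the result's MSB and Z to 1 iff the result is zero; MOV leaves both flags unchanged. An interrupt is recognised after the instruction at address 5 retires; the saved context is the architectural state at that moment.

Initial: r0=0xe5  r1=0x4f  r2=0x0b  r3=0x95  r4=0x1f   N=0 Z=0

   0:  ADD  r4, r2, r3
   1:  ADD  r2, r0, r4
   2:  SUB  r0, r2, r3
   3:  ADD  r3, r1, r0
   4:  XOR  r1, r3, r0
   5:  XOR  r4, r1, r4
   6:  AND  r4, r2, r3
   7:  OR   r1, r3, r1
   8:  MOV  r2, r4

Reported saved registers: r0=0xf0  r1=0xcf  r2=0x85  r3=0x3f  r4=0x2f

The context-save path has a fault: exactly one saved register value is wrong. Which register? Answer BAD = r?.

BAD = r4

after  0: r0=0xe5 r1=0x4f r2=0x0b r3=0x95 r4=0xa0  N=1 Z=0
after  1: r0=0xe5 r1=0x4f r2=0x85 r3=0x95 r4=0xa0  N=1 Z=0
after  2: r0=0xf0 r1=0x4f r2=0x85 r3=0x95 r4=0xa0  N=1 Z=0
after  3: r0=0xf0 r1=0x4f r2=0x85 r3=0x3f r4=0xa0  N=0 Z=0
after  4: r0=0xf0 r1=0xcf r2=0x85 r3=0x3f r4=0xa0  N=1 Z=0
after  5: r0=0xf0 r1=0xcf r2=0x85 r3=0x3f r4=0x6f  N=0 Z=0
-- IRQ taken; context saved, return-PC = 6 --
mismatch: r4: reported 0x2f vs actual 0x6f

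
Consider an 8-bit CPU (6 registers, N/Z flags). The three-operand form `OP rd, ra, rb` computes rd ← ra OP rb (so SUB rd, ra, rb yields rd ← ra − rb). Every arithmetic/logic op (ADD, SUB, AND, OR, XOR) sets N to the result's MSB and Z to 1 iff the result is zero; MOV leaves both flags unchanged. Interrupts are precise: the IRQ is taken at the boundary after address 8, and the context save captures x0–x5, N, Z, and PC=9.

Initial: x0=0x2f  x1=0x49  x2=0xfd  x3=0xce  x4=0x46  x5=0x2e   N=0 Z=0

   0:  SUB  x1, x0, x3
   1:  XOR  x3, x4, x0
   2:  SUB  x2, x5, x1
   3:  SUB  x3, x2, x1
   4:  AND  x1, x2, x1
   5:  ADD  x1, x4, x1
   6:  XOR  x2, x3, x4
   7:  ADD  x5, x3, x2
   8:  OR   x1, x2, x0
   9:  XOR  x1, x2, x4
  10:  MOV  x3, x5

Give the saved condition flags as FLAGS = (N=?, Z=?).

after  0: x0=0x2f x1=0x61 x2=0xfd x3=0xce x4=0x46 x5=0x2e  N=0 Z=0
after  1: x0=0x2f x1=0x61 x2=0xfd x3=0x69 x4=0x46 x5=0x2e  N=0 Z=0
after  2: x0=0x2f x1=0x61 x2=0xcd x3=0x69 x4=0x46 x5=0x2e  N=1 Z=0
after  3: x0=0x2f x1=0x61 x2=0xcd x3=0x6c x4=0x46 x5=0x2e  N=0 Z=0
after  4: x0=0x2f x1=0x41 x2=0xcd x3=0x6c x4=0x46 x5=0x2e  N=0 Z=0
after  5: x0=0x2f x1=0x87 x2=0xcd x3=0x6c x4=0x46 x5=0x2e  N=1 Z=0
after  6: x0=0x2f x1=0x87 x2=0x2a x3=0x6c x4=0x46 x5=0x2e  N=0 Z=0
after  7: x0=0x2f x1=0x87 x2=0x2a x3=0x6c x4=0x46 x5=0x96  N=1 Z=0
after  8: x0=0x2f x1=0x2f x2=0x2a x3=0x6c x4=0x46 x5=0x96  N=0 Z=0
-- IRQ taken; context saved, return-PC = 9 --

FLAGS = (N=0, Z=0)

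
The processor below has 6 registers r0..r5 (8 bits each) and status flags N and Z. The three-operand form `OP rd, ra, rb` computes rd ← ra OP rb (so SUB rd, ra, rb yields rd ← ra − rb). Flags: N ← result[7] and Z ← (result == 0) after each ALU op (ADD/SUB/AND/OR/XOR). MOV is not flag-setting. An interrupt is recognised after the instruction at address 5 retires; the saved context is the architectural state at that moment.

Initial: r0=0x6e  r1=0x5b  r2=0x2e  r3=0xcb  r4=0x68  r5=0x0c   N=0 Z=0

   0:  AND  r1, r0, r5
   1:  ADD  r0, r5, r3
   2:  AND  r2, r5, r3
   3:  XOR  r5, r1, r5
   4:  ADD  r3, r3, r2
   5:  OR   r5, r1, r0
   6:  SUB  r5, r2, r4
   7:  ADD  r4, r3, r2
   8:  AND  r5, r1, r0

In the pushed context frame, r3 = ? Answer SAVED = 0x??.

SAVED = 0xd3

after  0: r0=0x6e r1=0x0c r2=0x2e r3=0xcb r4=0x68 r5=0x0c  N=0 Z=0
after  1: r0=0xd7 r1=0x0c r2=0x2e r3=0xcb r4=0x68 r5=0x0c  N=1 Z=0
after  2: r0=0xd7 r1=0x0c r2=0x08 r3=0xcb r4=0x68 r5=0x0c  N=0 Z=0
after  3: r0=0xd7 r1=0x0c r2=0x08 r3=0xcb r4=0x68 r5=0x00  N=0 Z=1
after  4: r0=0xd7 r1=0x0c r2=0x08 r3=0xd3 r4=0x68 r5=0x00  N=1 Z=0
after  5: r0=0xd7 r1=0x0c r2=0x08 r3=0xd3 r4=0x68 r5=0xdf  N=1 Z=0
-- IRQ taken; context saved, return-PC = 6 --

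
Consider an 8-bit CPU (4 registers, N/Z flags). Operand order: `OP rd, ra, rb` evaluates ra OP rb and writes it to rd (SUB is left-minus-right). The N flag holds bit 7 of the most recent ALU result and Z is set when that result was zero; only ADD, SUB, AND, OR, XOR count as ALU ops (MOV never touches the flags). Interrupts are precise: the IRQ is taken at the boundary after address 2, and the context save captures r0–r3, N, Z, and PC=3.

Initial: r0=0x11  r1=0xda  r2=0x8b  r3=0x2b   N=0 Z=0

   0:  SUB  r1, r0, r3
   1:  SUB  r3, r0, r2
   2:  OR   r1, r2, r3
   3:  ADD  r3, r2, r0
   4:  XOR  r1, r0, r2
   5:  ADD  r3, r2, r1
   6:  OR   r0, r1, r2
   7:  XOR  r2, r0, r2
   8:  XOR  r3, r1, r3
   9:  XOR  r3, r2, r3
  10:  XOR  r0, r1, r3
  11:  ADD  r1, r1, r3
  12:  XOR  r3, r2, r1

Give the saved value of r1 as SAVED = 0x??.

SAVED = 0x8f

after  0: r0=0x11 r1=0xe6 r2=0x8b r3=0x2b  N=1 Z=0
after  1: r0=0x11 r1=0xe6 r2=0x8b r3=0x86  N=1 Z=0
after  2: r0=0x11 r1=0x8f r2=0x8b r3=0x86  N=1 Z=0
-- IRQ taken; context saved, return-PC = 3 --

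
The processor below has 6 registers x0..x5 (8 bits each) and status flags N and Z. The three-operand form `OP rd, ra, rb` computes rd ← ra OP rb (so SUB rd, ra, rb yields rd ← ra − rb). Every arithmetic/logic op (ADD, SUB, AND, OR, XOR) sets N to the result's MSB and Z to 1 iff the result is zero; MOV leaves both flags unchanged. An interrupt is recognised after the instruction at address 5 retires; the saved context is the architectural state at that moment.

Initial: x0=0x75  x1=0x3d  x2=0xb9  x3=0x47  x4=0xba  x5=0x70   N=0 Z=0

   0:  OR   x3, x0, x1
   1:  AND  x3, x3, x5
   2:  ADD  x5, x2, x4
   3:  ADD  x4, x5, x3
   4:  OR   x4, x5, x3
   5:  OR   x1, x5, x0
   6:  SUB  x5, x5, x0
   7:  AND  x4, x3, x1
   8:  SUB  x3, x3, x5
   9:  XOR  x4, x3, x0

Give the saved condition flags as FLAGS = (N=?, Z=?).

after  0: x0=0x75 x1=0x3d x2=0xb9 x3=0x7d x4=0xba x5=0x70  N=0 Z=0
after  1: x0=0x75 x1=0x3d x2=0xb9 x3=0x70 x4=0xba x5=0x70  N=0 Z=0
after  2: x0=0x75 x1=0x3d x2=0xb9 x3=0x70 x4=0xba x5=0x73  N=0 Z=0
after  3: x0=0x75 x1=0x3d x2=0xb9 x3=0x70 x4=0xe3 x5=0x73  N=1 Z=0
after  4: x0=0x75 x1=0x3d x2=0xb9 x3=0x70 x4=0x73 x5=0x73  N=0 Z=0
after  5: x0=0x75 x1=0x77 x2=0xb9 x3=0x70 x4=0x73 x5=0x73  N=0 Z=0
-- IRQ taken; context saved, return-PC = 6 --

FLAGS = (N=0, Z=0)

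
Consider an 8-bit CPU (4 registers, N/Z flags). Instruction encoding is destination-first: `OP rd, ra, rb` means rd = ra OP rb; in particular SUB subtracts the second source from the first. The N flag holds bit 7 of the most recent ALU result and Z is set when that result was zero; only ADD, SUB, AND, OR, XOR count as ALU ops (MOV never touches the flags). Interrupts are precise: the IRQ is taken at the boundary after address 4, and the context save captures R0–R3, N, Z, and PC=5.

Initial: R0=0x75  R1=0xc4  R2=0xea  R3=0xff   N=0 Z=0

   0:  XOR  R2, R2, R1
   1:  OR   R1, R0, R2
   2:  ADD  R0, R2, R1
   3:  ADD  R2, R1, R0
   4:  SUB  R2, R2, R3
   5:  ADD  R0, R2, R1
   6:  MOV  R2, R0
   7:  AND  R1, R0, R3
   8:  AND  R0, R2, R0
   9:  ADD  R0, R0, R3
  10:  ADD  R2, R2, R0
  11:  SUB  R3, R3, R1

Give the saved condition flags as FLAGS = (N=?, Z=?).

after  0: R0=0x75 R1=0xc4 R2=0x2e R3=0xff  N=0 Z=0
after  1: R0=0x75 R1=0x7f R2=0x2e R3=0xff  N=0 Z=0
after  2: R0=0xad R1=0x7f R2=0x2e R3=0xff  N=1 Z=0
after  3: R0=0xad R1=0x7f R2=0x2c R3=0xff  N=0 Z=0
after  4: R0=0xad R1=0x7f R2=0x2d R3=0xff  N=0 Z=0
-- IRQ taken; context saved, return-PC = 5 --

FLAGS = (N=0, Z=0)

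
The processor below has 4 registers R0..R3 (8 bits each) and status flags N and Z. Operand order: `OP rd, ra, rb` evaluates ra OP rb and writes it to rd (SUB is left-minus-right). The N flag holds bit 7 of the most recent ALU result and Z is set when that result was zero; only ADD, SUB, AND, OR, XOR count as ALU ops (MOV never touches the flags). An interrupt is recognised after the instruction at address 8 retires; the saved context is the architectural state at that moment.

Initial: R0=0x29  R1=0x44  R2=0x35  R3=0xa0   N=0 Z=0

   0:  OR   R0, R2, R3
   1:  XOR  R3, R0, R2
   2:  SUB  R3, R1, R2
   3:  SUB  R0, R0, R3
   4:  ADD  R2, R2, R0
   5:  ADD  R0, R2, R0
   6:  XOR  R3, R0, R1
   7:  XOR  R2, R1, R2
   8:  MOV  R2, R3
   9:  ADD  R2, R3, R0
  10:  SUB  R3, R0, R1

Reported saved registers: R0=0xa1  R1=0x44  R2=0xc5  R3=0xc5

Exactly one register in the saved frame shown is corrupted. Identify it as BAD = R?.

after  0: R0=0xb5 R1=0x44 R2=0x35 R3=0xa0  N=1 Z=0
after  1: R0=0xb5 R1=0x44 R2=0x35 R3=0x80  N=1 Z=0
after  2: R0=0xb5 R1=0x44 R2=0x35 R3=0x0f  N=0 Z=0
after  3: R0=0xa6 R1=0x44 R2=0x35 R3=0x0f  N=1 Z=0
after  4: R0=0xa6 R1=0x44 R2=0xdb R3=0x0f  N=1 Z=0
after  5: R0=0x81 R1=0x44 R2=0xdb R3=0x0f  N=1 Z=0
after  6: R0=0x81 R1=0x44 R2=0xdb R3=0xc5  N=1 Z=0
after  7: R0=0x81 R1=0x44 R2=0x9f R3=0xc5  N=1 Z=0
after  8: R0=0x81 R1=0x44 R2=0xc5 R3=0xc5  N=1 Z=0
-- IRQ taken; context saved, return-PC = 9 --
mismatch: R0: reported 0xa1 vs actual 0x81

BAD = R0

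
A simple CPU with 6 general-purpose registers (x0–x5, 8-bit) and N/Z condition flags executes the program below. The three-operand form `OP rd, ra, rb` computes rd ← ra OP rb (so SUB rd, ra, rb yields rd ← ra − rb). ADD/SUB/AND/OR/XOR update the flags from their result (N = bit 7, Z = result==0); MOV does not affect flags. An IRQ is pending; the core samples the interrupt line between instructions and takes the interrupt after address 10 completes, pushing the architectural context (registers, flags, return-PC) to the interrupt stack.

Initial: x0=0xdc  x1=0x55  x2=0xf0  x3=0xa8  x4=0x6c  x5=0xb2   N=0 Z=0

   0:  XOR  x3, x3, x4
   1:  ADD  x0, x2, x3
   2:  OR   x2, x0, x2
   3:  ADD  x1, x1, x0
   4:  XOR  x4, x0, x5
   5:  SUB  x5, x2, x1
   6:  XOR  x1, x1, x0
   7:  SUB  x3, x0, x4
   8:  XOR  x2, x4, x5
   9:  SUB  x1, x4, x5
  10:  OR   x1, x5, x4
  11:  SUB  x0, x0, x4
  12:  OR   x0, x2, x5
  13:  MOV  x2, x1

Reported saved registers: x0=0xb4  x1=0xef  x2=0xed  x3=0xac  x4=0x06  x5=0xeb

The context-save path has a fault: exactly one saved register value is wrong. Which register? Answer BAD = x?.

after  0: x0=0xdc x1=0x55 x2=0xf0 x3=0xc4 x4=0x6c x5=0xb2  N=1 Z=0
after  1: x0=0xb4 x1=0x55 x2=0xf0 x3=0xc4 x4=0x6c x5=0xb2  N=1 Z=0
after  2: x0=0xb4 x1=0x55 x2=0xf4 x3=0xc4 x4=0x6c x5=0xb2  N=1 Z=0
after  3: x0=0xb4 x1=0x09 x2=0xf4 x3=0xc4 x4=0x6c x5=0xb2  N=0 Z=0
after  4: x0=0xb4 x1=0x09 x2=0xf4 x3=0xc4 x4=0x06 x5=0xb2  N=0 Z=0
after  5: x0=0xb4 x1=0x09 x2=0xf4 x3=0xc4 x4=0x06 x5=0xeb  N=1 Z=0
after  6: x0=0xb4 x1=0xbd x2=0xf4 x3=0xc4 x4=0x06 x5=0xeb  N=1 Z=0
after  7: x0=0xb4 x1=0xbd x2=0xf4 x3=0xae x4=0x06 x5=0xeb  N=1 Z=0
after  8: x0=0xb4 x1=0xbd x2=0xed x3=0xae x4=0x06 x5=0xeb  N=1 Z=0
after  9: x0=0xb4 x1=0x1b x2=0xed x3=0xae x4=0x06 x5=0xeb  N=0 Z=0
after 10: x0=0xb4 x1=0xef x2=0xed x3=0xae x4=0x06 x5=0xeb  N=1 Z=0
-- IRQ taken; context saved, return-PC = 11 --
mismatch: x3: reported 0xac vs actual 0xae

BAD = x3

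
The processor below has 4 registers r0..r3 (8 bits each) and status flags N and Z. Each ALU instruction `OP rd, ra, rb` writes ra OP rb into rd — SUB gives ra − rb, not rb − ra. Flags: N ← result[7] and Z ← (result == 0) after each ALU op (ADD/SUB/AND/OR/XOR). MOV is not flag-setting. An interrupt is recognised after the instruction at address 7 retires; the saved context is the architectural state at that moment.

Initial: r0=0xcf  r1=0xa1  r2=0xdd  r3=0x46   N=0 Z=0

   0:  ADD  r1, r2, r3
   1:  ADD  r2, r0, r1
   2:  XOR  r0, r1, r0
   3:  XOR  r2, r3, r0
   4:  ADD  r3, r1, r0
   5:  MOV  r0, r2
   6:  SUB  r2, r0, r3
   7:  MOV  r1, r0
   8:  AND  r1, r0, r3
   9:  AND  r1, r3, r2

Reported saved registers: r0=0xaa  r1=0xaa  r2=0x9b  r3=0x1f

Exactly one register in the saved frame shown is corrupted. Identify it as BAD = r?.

after  0: r0=0xcf r1=0x23 r2=0xdd r3=0x46  N=0 Z=0
after  1: r0=0xcf r1=0x23 r2=0xf2 r3=0x46  N=1 Z=0
after  2: r0=0xec r1=0x23 r2=0xf2 r3=0x46  N=1 Z=0
after  3: r0=0xec r1=0x23 r2=0xaa r3=0x46  N=1 Z=0
after  4: r0=0xec r1=0x23 r2=0xaa r3=0x0f  N=0 Z=0
after  5: r0=0xaa r1=0x23 r2=0xaa r3=0x0f  N=0 Z=0
after  6: r0=0xaa r1=0x23 r2=0x9b r3=0x0f  N=1 Z=0
after  7: r0=0xaa r1=0xaa r2=0x9b r3=0x0f  N=1 Z=0
-- IRQ taken; context saved, return-PC = 8 --
mismatch: r3: reported 0x1f vs actual 0x0f

BAD = r3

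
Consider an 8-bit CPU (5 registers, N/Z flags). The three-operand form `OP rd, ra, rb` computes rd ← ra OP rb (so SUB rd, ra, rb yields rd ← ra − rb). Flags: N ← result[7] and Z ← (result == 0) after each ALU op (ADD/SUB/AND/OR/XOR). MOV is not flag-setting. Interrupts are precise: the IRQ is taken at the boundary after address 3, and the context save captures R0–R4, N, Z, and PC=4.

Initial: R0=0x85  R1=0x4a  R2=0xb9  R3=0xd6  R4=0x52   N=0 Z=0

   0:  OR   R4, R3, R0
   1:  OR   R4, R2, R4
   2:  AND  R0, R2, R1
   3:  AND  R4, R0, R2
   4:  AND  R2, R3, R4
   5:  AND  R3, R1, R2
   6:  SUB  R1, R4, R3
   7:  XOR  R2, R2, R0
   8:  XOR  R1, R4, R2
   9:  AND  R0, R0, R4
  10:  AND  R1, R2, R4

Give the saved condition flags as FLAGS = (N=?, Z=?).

after  0: R0=0x85 R1=0x4a R2=0xb9 R3=0xd6 R4=0xd7  N=1 Z=0
after  1: R0=0x85 R1=0x4a R2=0xb9 R3=0xd6 R4=0xff  N=1 Z=0
after  2: R0=0x08 R1=0x4a R2=0xb9 R3=0xd6 R4=0xff  N=0 Z=0
after  3: R0=0x08 R1=0x4a R2=0xb9 R3=0xd6 R4=0x08  N=0 Z=0
-- IRQ taken; context saved, return-PC = 4 --

FLAGS = (N=0, Z=0)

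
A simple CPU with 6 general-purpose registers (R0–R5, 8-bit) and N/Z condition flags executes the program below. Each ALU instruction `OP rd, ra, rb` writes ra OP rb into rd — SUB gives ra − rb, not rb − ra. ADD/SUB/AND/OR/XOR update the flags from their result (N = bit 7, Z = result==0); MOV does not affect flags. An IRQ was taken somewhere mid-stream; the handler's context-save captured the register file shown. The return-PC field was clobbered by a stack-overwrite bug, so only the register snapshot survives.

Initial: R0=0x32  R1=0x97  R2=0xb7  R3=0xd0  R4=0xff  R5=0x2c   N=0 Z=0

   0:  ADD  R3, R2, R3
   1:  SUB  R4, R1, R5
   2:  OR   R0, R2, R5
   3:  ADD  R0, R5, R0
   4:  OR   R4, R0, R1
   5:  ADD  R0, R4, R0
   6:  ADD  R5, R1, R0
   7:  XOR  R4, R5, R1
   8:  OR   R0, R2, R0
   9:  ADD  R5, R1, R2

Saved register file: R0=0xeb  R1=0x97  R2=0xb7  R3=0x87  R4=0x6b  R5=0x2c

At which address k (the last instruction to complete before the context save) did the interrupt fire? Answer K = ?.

after  0: R0=0x32 R1=0x97 R2=0xb7 R3=0x87 R4=0xff R5=0x2c  N=1 Z=0
after  1: R0=0x32 R1=0x97 R2=0xb7 R3=0x87 R4=0x6b R5=0x2c  N=0 Z=0
after  2: R0=0xbf R1=0x97 R2=0xb7 R3=0x87 R4=0x6b R5=0x2c  N=1 Z=0
after  3: R0=0xeb R1=0x97 R2=0xb7 R3=0x87 R4=0x6b R5=0x2c  N=1 Z=0
-- IRQ taken; context saved, return-PC = 4 --

K = 3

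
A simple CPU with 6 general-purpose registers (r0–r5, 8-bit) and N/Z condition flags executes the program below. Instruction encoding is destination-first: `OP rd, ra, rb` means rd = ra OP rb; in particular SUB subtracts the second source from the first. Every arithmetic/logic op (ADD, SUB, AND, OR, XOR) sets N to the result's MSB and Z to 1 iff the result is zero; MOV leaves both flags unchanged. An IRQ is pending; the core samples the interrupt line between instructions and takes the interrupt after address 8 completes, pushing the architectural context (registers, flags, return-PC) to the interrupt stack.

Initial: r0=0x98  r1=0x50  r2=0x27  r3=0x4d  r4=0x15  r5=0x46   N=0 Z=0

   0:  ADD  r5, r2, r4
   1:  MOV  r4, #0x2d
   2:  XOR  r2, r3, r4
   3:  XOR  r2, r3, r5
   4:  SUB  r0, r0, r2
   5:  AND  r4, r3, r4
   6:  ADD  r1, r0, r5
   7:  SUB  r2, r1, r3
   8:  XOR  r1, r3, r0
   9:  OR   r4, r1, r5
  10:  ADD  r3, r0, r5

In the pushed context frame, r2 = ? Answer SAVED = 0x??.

SAVED = 0x16

after  0: r0=0x98 r1=0x50 r2=0x27 r3=0x4d r4=0x15 r5=0x3c  N=0 Z=0
after  1: r0=0x98 r1=0x50 r2=0x27 r3=0x4d r4=0x2d r5=0x3c  N=0 Z=0
after  2: r0=0x98 r1=0x50 r2=0x60 r3=0x4d r4=0x2d r5=0x3c  N=0 Z=0
after  3: r0=0x98 r1=0x50 r2=0x71 r3=0x4d r4=0x2d r5=0x3c  N=0 Z=0
after  4: r0=0x27 r1=0x50 r2=0x71 r3=0x4d r4=0x2d r5=0x3c  N=0 Z=0
after  5: r0=0x27 r1=0x50 r2=0x71 r3=0x4d r4=0x0d r5=0x3c  N=0 Z=0
after  6: r0=0x27 r1=0x63 r2=0x71 r3=0x4d r4=0x0d r5=0x3c  N=0 Z=0
after  7: r0=0x27 r1=0x63 r2=0x16 r3=0x4d r4=0x0d r5=0x3c  N=0 Z=0
after  8: r0=0x27 r1=0x6a r2=0x16 r3=0x4d r4=0x0d r5=0x3c  N=0 Z=0
-- IRQ taken; context saved, return-PC = 9 --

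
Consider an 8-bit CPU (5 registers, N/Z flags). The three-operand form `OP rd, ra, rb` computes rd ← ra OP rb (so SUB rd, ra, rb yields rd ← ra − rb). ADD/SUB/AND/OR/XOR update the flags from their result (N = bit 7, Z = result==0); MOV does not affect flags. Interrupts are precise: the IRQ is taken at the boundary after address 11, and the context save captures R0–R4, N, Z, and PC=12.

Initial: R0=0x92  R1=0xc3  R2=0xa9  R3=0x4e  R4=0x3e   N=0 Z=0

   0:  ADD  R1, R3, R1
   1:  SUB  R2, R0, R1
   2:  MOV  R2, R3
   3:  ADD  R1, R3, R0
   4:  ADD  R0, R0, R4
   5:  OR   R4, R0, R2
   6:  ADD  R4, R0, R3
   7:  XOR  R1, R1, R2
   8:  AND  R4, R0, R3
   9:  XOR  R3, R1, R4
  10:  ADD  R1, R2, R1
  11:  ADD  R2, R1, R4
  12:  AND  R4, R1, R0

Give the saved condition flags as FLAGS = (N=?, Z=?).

FLAGS = (N=0, Z=0)

after  0: R0=0x92 R1=0x11 R2=0xa9 R3=0x4e R4=0x3e  N=0 Z=0
after  1: R0=0x92 R1=0x11 R2=0x81 R3=0x4e R4=0x3e  N=1 Z=0
after  2: R0=0x92 R1=0x11 R2=0x4e R3=0x4e R4=0x3e  N=1 Z=0
after  3: R0=0x92 R1=0xe0 R2=0x4e R3=0x4e R4=0x3e  N=1 Z=0
after  4: R0=0xd0 R1=0xe0 R2=0x4e R3=0x4e R4=0x3e  N=1 Z=0
after  5: R0=0xd0 R1=0xe0 R2=0x4e R3=0x4e R4=0xde  N=1 Z=0
after  6: R0=0xd0 R1=0xe0 R2=0x4e R3=0x4e R4=0x1e  N=0 Z=0
after  7: R0=0xd0 R1=0xae R2=0x4e R3=0x4e R4=0x1e  N=1 Z=0
after  8: R0=0xd0 R1=0xae R2=0x4e R3=0x4e R4=0x40  N=0 Z=0
after  9: R0=0xd0 R1=0xae R2=0x4e R3=0xee R4=0x40  N=1 Z=0
after 10: R0=0xd0 R1=0xfc R2=0x4e R3=0xee R4=0x40  N=1 Z=0
after 11: R0=0xd0 R1=0xfc R2=0x3c R3=0xee R4=0x40  N=0 Z=0
-- IRQ taken; context saved, return-PC = 12 --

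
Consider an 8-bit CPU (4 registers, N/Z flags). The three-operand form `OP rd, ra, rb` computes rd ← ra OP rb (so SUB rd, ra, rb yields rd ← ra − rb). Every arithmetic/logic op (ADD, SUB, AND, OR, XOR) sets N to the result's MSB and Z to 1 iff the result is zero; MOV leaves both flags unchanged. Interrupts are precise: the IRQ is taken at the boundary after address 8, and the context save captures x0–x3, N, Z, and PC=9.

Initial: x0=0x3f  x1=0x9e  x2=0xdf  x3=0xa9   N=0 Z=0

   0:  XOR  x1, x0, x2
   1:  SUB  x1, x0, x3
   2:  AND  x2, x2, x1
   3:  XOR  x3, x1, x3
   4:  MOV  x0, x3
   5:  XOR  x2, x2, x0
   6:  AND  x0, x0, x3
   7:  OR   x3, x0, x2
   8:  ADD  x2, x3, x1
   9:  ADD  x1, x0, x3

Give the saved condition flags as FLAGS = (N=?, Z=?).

after  0: x0=0x3f x1=0xe0 x2=0xdf x3=0xa9  N=1 Z=0
after  1: x0=0x3f x1=0x96 x2=0xdf x3=0xa9  N=1 Z=0
after  2: x0=0x3f x1=0x96 x2=0x96 x3=0xa9  N=1 Z=0
after  3: x0=0x3f x1=0x96 x2=0x96 x3=0x3f  N=0 Z=0
after  4: x0=0x3f x1=0x96 x2=0x96 x3=0x3f  N=0 Z=0
after  5: x0=0x3f x1=0x96 x2=0xa9 x3=0x3f  N=1 Z=0
after  6: x0=0x3f x1=0x96 x2=0xa9 x3=0x3f  N=0 Z=0
after  7: x0=0x3f x1=0x96 x2=0xa9 x3=0xbf  N=1 Z=0
after  8: x0=0x3f x1=0x96 x2=0x55 x3=0xbf  N=0 Z=0
-- IRQ taken; context saved, return-PC = 9 --

FLAGS = (N=0, Z=0)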